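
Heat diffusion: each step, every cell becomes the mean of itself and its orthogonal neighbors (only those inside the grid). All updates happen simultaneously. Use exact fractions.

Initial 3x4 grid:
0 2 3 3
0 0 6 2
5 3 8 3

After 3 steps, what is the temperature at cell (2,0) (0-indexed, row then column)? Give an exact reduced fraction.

Answer: 5617/2160

Derivation:
Step 1: cell (2,0) = 8/3
Step 2: cell (2,0) = 95/36
Step 3: cell (2,0) = 5617/2160
Full grid after step 3:
  419/270 595/288 4151/1440 6913/2160
  5681/2880 79/30 1341/400 587/160
  5617/2160 29/9 2813/720 4369/1080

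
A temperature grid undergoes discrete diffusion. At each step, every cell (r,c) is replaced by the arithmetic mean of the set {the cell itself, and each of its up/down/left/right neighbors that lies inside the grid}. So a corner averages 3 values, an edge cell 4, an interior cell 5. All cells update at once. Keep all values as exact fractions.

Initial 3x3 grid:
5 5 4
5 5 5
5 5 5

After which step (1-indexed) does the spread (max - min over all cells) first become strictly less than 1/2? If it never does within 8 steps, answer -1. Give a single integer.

Answer: 1

Derivation:
Step 1: max=5, min=14/3, spread=1/3
  -> spread < 1/2 first at step 1
Step 2: max=5, min=85/18, spread=5/18
Step 3: max=5, min=1039/216, spread=41/216
Step 4: max=1789/360, min=62669/12960, spread=347/2592
Step 5: max=17843/3600, min=3781063/777600, spread=2921/31104
Step 6: max=2134517/432000, min=227451461/46656000, spread=24611/373248
Step 7: max=47943259/9720000, min=13678077967/2799360000, spread=207329/4478976
Step 8: max=2553198401/518400000, min=821778047549/167961600000, spread=1746635/53747712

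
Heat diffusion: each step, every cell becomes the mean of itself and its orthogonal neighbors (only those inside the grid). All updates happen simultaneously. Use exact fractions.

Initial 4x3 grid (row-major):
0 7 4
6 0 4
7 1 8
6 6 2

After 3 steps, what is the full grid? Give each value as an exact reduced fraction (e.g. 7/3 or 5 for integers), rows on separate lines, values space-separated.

Answer: 1027/270 2143/576 159/40
5701/1440 4741/1200 639/160
6451/1440 209/48 6061/1440
2651/540 13219/2880 4897/1080

Derivation:
After step 1:
  13/3 11/4 5
  13/4 18/5 4
  5 22/5 15/4
  19/3 15/4 16/3
After step 2:
  31/9 941/240 47/12
  971/240 18/5 327/80
  1139/240 41/10 1049/240
  181/36 1189/240 77/18
After step 3:
  1027/270 2143/576 159/40
  5701/1440 4741/1200 639/160
  6451/1440 209/48 6061/1440
  2651/540 13219/2880 4897/1080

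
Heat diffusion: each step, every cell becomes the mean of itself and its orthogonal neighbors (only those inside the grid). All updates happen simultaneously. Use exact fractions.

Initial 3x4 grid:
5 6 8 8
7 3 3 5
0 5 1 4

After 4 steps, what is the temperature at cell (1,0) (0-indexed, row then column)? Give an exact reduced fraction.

Step 1: cell (1,0) = 15/4
Step 2: cell (1,0) = 371/80
Step 3: cell (1,0) = 20537/4800
Step 4: cell (1,0) = 1278763/288000
Full grid after step 4:
  209017/43200 364817/72000 371857/72000 4243/800
  1278763/288000 175549/40000 835433/180000 508993/108000
  168067/43200 35399/9000 106837/27000 68327/16200

Answer: 1278763/288000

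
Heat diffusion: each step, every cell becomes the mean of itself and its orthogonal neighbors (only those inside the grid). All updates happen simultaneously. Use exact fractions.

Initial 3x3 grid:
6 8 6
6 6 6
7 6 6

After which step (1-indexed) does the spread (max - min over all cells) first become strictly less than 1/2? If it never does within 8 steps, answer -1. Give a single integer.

Answer: 2

Derivation:
Step 1: max=20/3, min=6, spread=2/3
Step 2: max=787/120, min=73/12, spread=19/40
  -> spread < 1/2 first at step 2
Step 3: max=13999/2160, min=4463/720, spread=61/216
Step 4: max=832313/129600, min=268921/43200, spread=511/2592
Step 5: max=49804111/7776000, min=16242287/2592000, spread=4309/31104
Step 6: max=2976711017/466560000, min=977114089/155520000, spread=36295/373248
Step 7: max=178264858399/27993600000, min=58784592383/9331200000, spread=305773/4478976
Step 8: max=10677205692953/1679616000000, min=3532235741401/559872000000, spread=2575951/53747712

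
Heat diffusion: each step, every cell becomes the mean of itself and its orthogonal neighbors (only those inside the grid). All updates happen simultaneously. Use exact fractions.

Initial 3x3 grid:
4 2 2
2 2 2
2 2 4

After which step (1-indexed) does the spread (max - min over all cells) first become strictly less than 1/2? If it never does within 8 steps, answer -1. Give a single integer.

Step 1: max=8/3, min=2, spread=2/3
Step 2: max=23/9, min=55/24, spread=19/72
  -> spread < 1/2 first at step 2
Step 3: max=3449/1440, min=83/36, spread=43/480
Step 4: max=15487/6480, min=202903/86400, spread=10771/259200
Step 5: max=12289241/5184000, min=305083/129600, spread=85921/5184000
Step 6: max=55236703/23328000, min=734163127/311040000, spread=6978739/933120000
Step 7: max=44139600569/18662400000, min=4591255007/1944000000, spread=317762509/93312000000
Step 8: max=275793062929/116640000000, min=2645868105943/1119744000000, spread=8726490877/5598720000000

Answer: 2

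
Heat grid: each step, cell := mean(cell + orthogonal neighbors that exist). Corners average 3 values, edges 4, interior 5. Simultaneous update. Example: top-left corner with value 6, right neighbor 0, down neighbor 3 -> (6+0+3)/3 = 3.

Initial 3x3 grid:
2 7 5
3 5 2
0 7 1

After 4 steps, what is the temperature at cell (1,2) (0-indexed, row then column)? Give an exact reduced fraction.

Answer: 1126649/288000

Derivation:
Step 1: cell (1,2) = 13/4
Step 2: cell (1,2) = 321/80
Step 3: cell (1,2) = 6089/1600
Step 4: cell (1,2) = 1126649/288000
Full grid after step 4:
  18533/4800 3506197/864000 130979/32400
  1609411/432000 1349839/360000 1126649/288000
  449941/129600 3122947/864000 235133/64800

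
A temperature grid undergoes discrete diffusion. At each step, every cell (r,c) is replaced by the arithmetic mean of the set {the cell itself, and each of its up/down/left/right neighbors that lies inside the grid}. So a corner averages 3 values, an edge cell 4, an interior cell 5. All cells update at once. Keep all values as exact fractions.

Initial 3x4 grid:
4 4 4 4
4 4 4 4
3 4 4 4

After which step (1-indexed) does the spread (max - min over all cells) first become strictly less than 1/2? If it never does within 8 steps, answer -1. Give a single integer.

Answer: 1

Derivation:
Step 1: max=4, min=11/3, spread=1/3
  -> spread < 1/2 first at step 1
Step 2: max=4, min=67/18, spread=5/18
Step 3: max=4, min=823/216, spread=41/216
Step 4: max=4, min=99463/25920, spread=4217/25920
Step 5: max=28721/7200, min=6011651/1555200, spread=38417/311040
Step 6: max=573403/144000, min=362047789/93312000, spread=1903471/18662400
Step 7: max=17164241/4320000, min=21793890911/5598720000, spread=18038617/223948800
Step 8: max=1542273241/388800000, min=1310424617149/335923200000, spread=883978523/13436928000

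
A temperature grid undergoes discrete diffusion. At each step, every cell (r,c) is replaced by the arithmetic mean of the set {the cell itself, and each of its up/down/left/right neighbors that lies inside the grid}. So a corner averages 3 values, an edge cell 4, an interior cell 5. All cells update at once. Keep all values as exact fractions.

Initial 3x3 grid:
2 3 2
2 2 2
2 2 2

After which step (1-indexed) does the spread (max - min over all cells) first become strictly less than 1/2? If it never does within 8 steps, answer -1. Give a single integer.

Step 1: max=7/3, min=2, spread=1/3
  -> spread < 1/2 first at step 1
Step 2: max=547/240, min=2, spread=67/240
Step 3: max=4757/2160, min=407/200, spread=1807/10800
Step 4: max=1885963/864000, min=11161/5400, spread=33401/288000
Step 5: max=16781933/7776000, min=1123391/540000, spread=3025513/38880000
Step 6: max=6685726867/3110400000, min=60355949/28800000, spread=53531/995328
Step 7: max=399280925849/186624000000, min=16343116051/7776000000, spread=450953/11943936
Step 8: max=23903783560603/11197440000000, min=1967248610519/933120000000, spread=3799043/143327232

Answer: 1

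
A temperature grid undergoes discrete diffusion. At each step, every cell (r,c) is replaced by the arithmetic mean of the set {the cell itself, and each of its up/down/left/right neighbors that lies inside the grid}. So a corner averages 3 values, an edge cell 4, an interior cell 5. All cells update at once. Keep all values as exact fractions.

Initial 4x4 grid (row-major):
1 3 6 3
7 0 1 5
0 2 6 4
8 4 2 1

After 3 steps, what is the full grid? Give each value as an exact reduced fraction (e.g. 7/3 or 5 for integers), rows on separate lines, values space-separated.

After step 1:
  11/3 5/2 13/4 14/3
  2 13/5 18/5 13/4
  17/4 12/5 3 4
  4 4 13/4 7/3
After step 2:
  49/18 721/240 841/240 67/18
  751/240 131/50 157/50 931/240
  253/80 13/4 13/4 151/48
  49/12 273/80 151/48 115/36
After step 3:
  797/270 21331/7200 24067/7200 1999/540
  20941/7200 4543/1500 2459/750 24997/7200
  109/32 3139/1000 9559/3000 4849/1440
  1279/360 1667/480 4681/1440 683/216

Answer: 797/270 21331/7200 24067/7200 1999/540
20941/7200 4543/1500 2459/750 24997/7200
109/32 3139/1000 9559/3000 4849/1440
1279/360 1667/480 4681/1440 683/216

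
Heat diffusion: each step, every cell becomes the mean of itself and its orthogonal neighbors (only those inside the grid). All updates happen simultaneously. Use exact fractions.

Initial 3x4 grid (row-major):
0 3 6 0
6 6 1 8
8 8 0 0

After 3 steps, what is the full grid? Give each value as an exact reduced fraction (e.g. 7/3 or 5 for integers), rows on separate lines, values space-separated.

Answer: 997/240 1903/480 4907/1440 3731/1080
1759/360 641/150 899/240 1753/576
11483/2160 6919/1440 5117/1440 427/135

Derivation:
After step 1:
  3 15/4 5/2 14/3
  5 24/5 21/5 9/4
  22/3 11/2 9/4 8/3
After step 2:
  47/12 281/80 907/240 113/36
  151/30 93/20 16/5 827/240
  107/18 1193/240 877/240 43/18
After step 3:
  997/240 1903/480 4907/1440 3731/1080
  1759/360 641/150 899/240 1753/576
  11483/2160 6919/1440 5117/1440 427/135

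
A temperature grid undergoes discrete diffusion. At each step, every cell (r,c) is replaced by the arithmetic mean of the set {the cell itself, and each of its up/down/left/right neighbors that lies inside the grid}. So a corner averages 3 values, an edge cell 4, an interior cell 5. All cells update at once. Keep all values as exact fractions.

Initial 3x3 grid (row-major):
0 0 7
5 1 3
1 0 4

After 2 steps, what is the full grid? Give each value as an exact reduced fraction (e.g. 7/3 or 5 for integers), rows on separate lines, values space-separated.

Answer: 65/36 11/5 109/36
433/240 54/25 673/240
7/4 229/120 91/36

Derivation:
After step 1:
  5/3 2 10/3
  7/4 9/5 15/4
  2 3/2 7/3
After step 2:
  65/36 11/5 109/36
  433/240 54/25 673/240
  7/4 229/120 91/36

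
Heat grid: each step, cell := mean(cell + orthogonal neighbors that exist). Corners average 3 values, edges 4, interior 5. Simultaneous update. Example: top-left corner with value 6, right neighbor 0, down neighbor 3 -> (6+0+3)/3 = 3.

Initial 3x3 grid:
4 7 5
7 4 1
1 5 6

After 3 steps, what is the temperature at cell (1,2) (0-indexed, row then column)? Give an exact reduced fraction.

Answer: 15379/3600

Derivation:
Step 1: cell (1,2) = 4
Step 2: cell (1,2) = 257/60
Step 3: cell (1,2) = 15379/3600
Full grid after step 3:
  889/180 8477/1800 2477/540
  16429/3600 6823/1500 15379/3600
  593/135 15079/3600 377/90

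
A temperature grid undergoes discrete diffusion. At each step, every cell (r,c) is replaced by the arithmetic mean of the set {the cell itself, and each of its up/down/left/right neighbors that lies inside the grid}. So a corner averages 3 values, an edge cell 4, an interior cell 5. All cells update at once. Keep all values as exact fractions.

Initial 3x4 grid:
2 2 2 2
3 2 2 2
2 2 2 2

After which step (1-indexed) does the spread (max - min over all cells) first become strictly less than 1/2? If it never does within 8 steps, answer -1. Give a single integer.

Step 1: max=7/3, min=2, spread=1/3
  -> spread < 1/2 first at step 1
Step 2: max=547/240, min=2, spread=67/240
Step 3: max=4757/2160, min=2, spread=437/2160
Step 4: max=1885531/864000, min=2009/1000, spread=29951/172800
Step 5: max=16767821/7776000, min=6829/3375, spread=206761/1555200
Step 6: max=6676995571/3110400000, min=10965671/5400000, spread=14430763/124416000
Step 7: max=398355741689/186624000000, min=881652727/432000000, spread=139854109/1492992000
Step 8: max=23817351890251/11197440000000, min=79611228977/38880000000, spread=7114543559/89579520000

Answer: 1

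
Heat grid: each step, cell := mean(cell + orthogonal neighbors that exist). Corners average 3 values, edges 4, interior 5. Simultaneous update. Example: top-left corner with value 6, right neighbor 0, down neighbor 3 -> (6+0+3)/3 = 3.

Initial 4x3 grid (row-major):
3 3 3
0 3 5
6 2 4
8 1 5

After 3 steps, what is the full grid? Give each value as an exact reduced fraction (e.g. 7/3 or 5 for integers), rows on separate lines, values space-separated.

After step 1:
  2 3 11/3
  3 13/5 15/4
  4 16/5 4
  5 4 10/3
After step 2:
  8/3 169/60 125/36
  29/10 311/100 841/240
  19/5 89/25 857/240
  13/3 233/60 34/9
After step 3:
  503/180 10859/3600 7051/2160
  3743/1200 19069/6000 24583/7200
  2189/600 21509/6000 25943/7200
  721/180 13999/3600 8087/2160

Answer: 503/180 10859/3600 7051/2160
3743/1200 19069/6000 24583/7200
2189/600 21509/6000 25943/7200
721/180 13999/3600 8087/2160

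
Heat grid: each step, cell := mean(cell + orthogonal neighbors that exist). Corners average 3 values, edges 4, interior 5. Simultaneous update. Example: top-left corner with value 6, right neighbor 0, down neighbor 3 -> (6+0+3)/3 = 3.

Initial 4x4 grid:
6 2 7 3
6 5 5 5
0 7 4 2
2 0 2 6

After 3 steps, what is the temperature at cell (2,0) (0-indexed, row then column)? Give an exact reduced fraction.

Step 1: cell (2,0) = 15/4
Step 2: cell (2,0) = 89/30
Step 3: cell (2,0) = 12161/3600
Full grid after step 3:
  1985/432 33769/7200 3673/800 3299/720
  14897/3600 26227/6000 357/80 5147/1200
  12161/3600 4217/1200 23057/6000 14257/3600
  5587/2160 21247/7200 23639/7200 1531/432

Answer: 12161/3600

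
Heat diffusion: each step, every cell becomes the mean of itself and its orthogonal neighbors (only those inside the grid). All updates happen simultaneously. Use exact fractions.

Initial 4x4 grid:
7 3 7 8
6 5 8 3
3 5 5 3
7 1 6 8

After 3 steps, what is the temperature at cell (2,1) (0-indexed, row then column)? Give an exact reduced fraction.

Step 1: cell (2,1) = 19/5
Step 2: cell (2,1) = 123/25
Step 3: cell (2,1) = 28483/6000
Full grid after step 3:
  5887/1080 19849/3600 6979/1200 463/80
  4561/900 16021/3000 433/80 13483/2400
  4337/900 28483/6000 7813/1500 37513/7200
  9613/2160 34171/7200 35203/7200 2821/540

Answer: 28483/6000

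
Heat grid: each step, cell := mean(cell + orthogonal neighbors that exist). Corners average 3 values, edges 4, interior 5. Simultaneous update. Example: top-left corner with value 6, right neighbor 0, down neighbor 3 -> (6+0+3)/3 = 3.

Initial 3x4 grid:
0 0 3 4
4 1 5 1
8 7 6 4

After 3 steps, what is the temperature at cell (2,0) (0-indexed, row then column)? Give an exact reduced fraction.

Answer: 9929/2160

Derivation:
Step 1: cell (2,0) = 19/3
Step 2: cell (2,0) = 181/36
Step 3: cell (2,0) = 9929/2160
Full grid after step 3:
  5489/2160 8803/3600 10283/3600 3161/1080
  49457/14400 21523/6000 10309/3000 25661/7200
  9929/2160 16153/3600 15833/3600 4301/1080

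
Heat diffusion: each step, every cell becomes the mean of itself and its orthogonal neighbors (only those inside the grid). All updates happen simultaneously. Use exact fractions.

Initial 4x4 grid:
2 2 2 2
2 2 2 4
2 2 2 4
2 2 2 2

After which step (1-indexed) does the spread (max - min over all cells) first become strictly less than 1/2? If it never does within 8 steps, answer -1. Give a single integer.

Step 1: max=3, min=2, spread=1
Step 2: max=83/30, min=2, spread=23/30
Step 3: max=2351/900, min=2, spread=551/900
Step 4: max=13663/5400, min=458/225, spread=2671/5400
  -> spread < 1/2 first at step 4
Step 5: max=2002427/810000, min=92743/45000, spread=333053/810000
Step 6: max=59073743/24300000, min=140773/67500, spread=8395463/24300000
Step 7: max=1748987951/729000000, min=28473007/13500000, spread=211445573/729000000
Step 8: max=2076748547/874800000, min=1294076147/607500000, spread=5331972383/21870000000

Answer: 4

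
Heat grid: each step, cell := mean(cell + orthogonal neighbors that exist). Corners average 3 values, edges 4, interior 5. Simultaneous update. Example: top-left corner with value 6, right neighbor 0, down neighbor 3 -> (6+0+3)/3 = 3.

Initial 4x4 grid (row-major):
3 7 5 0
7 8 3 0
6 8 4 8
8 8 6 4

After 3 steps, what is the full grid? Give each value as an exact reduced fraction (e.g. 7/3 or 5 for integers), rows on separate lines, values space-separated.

After step 1:
  17/3 23/4 15/4 5/3
  6 33/5 4 11/4
  29/4 34/5 29/5 4
  22/3 15/2 11/2 6
After step 2:
  209/36 653/120 91/24 49/18
  1531/240 583/100 229/50 149/48
  1643/240 679/100 261/50 371/80
  265/36 407/60 31/5 31/6
After step 3:
  12691/2160 9391/1800 7441/1800 1385/432
  44749/7200 1393/240 27031/6000 27079/7200
  49277/7200 37763/6000 10971/2000 10877/2400
  15113/2160 24421/3600 2337/400 3841/720

Answer: 12691/2160 9391/1800 7441/1800 1385/432
44749/7200 1393/240 27031/6000 27079/7200
49277/7200 37763/6000 10971/2000 10877/2400
15113/2160 24421/3600 2337/400 3841/720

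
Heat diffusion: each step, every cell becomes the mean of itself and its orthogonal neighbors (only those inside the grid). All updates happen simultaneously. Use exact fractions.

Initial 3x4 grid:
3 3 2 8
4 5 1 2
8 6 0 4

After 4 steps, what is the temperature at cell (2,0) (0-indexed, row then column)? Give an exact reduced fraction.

Step 1: cell (2,0) = 6
Step 2: cell (2,0) = 21/4
Step 3: cell (2,0) = 1693/360
Step 4: cell (2,0) = 47183/10800
Full grid after step 4:
  256523/64800 797411/216000 241877/72000 47299/14400
  113797/27000 684263/180000 405467/120000 902003/288000
  47183/10800 143131/36000 120751/36000 134647/43200

Answer: 47183/10800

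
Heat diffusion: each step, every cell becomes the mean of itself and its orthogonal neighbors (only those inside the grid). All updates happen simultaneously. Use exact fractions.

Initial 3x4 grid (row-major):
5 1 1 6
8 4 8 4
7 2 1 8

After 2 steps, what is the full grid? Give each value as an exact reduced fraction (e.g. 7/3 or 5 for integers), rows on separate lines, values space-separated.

Answer: 161/36 961/240 841/240 85/18
157/30 409/100 469/100 181/40
91/18 1111/240 971/240 187/36

Derivation:
After step 1:
  14/3 11/4 4 11/3
  6 23/5 18/5 13/2
  17/3 7/2 19/4 13/3
After step 2:
  161/36 961/240 841/240 85/18
  157/30 409/100 469/100 181/40
  91/18 1111/240 971/240 187/36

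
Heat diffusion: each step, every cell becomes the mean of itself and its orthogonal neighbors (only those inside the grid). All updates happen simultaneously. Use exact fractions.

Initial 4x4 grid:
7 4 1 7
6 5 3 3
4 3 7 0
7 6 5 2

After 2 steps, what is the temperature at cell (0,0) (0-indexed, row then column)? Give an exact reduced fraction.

Answer: 185/36

Derivation:
Step 1: cell (0,0) = 17/3
Step 2: cell (0,0) = 185/36
Full grid after step 2:
  185/36 67/15 58/15 32/9
  611/120 91/20 93/25 823/240
  127/24 461/100 102/25 731/240
  191/36 251/48 971/240 31/9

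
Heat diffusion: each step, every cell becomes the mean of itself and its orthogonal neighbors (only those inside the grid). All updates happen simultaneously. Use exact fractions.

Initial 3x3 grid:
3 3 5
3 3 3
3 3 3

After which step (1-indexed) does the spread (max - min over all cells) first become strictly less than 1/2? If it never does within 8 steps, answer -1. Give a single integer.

Step 1: max=11/3, min=3, spread=2/3
Step 2: max=32/9, min=3, spread=5/9
Step 3: max=365/108, min=3, spread=41/108
  -> spread < 1/2 first at step 3
Step 4: max=21571/6480, min=551/180, spread=347/1296
Step 5: max=1273337/388800, min=5557/1800, spread=2921/15552
Step 6: max=75812539/23328000, min=673483/216000, spread=24611/186624
Step 7: max=4517762033/1399680000, min=15236741/4860000, spread=207329/2239488
Step 8: max=269972352451/83980800000, min=816401599/259200000, spread=1746635/26873856

Answer: 3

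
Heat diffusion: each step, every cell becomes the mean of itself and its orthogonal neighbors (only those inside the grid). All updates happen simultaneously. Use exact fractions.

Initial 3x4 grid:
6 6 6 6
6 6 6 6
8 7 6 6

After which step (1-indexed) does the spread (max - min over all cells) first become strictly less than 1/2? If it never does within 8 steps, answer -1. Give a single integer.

Answer: 4

Derivation:
Step 1: max=7, min=6, spread=1
Step 2: max=27/4, min=6, spread=3/4
Step 3: max=263/40, min=6, spread=23/40
Step 4: max=46663/7200, min=10847/1800, spread=131/288
  -> spread < 1/2 first at step 4
Step 5: max=2770597/432000, min=654053/108000, spread=30877/86400
Step 6: max=55022501/8640000, min=2190199/360000, spread=98309/345600
Step 7: max=9851993477/1555200000, min=296872811/48600000, spread=14082541/62208000
Step 8: max=588825822143/93312000000, min=8935760137/1458000000, spread=135497387/746496000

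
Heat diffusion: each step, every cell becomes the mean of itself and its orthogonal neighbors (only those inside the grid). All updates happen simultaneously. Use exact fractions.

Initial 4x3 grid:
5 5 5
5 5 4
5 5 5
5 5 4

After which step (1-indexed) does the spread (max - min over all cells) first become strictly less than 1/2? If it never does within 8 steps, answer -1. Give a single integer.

Step 1: max=5, min=9/2, spread=1/2
Step 2: max=5, min=167/36, spread=13/36
  -> spread < 1/2 first at step 2
Step 3: max=993/200, min=33943/7200, spread=361/1440
Step 4: max=26639/5400, min=616031/129600, spread=4661/25920
Step 5: max=10603379/2160000, min=31001137/6480000, spread=809/6480
Step 6: max=95164699/19440000, min=2238709601/466560000, spread=1809727/18662400
Step 7: max=711799427/145800000, min=134723552059/27993600000, spread=77677517/1119744000
Step 8: max=56860933549/11664000000, min=8096181605681/1679616000000, spread=734342603/13436928000

Answer: 2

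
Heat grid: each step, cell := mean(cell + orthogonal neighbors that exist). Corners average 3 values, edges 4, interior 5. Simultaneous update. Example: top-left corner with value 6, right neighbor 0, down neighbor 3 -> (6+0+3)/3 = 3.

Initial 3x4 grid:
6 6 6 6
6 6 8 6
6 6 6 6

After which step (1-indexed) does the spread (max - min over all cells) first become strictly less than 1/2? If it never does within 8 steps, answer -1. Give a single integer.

Answer: 2

Derivation:
Step 1: max=13/2, min=6, spread=1/2
Step 2: max=323/50, min=6, spread=23/50
  -> spread < 1/2 first at step 2
Step 3: max=15211/2400, min=1213/200, spread=131/480
Step 4: max=136151/21600, min=21991/3600, spread=841/4320
Step 5: max=54382051/8640000, min=4413373/720000, spread=56863/345600
Step 6: max=488094341/77760000, min=39869543/6480000, spread=386393/3110400
Step 7: max=195017723131/31104000000, min=15972358813/2592000000, spread=26795339/248832000
Step 8: max=11681255714129/1866240000000, min=960206149667/155520000000, spread=254051069/2985984000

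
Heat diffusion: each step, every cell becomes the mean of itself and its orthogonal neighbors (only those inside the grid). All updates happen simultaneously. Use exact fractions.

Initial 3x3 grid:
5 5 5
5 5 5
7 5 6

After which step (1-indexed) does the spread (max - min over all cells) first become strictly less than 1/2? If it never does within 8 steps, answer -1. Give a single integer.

Answer: 3

Derivation:
Step 1: max=23/4, min=5, spread=3/4
Step 2: max=203/36, min=5, spread=23/36
Step 3: max=2357/432, min=731/144, spread=41/108
  -> spread < 1/2 first at step 3
Step 4: max=140491/25920, min=12361/2400, spread=34961/129600
Step 5: max=8341397/1555200, min=2683099/518400, spread=2921/15552
Step 6: max=498390859/93312000, min=162028453/31104000, spread=24611/186624
Step 7: max=29775071573/5598720000, min=361194433/69120000, spread=207329/2239488
Step 8: max=1782311880331/335923200000, min=586826314277/111974400000, spread=1746635/26873856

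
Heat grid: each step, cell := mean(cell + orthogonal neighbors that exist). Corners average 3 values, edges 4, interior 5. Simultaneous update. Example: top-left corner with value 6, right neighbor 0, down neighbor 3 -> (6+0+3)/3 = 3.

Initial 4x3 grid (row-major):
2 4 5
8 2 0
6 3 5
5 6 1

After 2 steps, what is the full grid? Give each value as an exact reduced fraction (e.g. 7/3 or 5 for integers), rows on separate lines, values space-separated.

Answer: 149/36 859/240 37/12
271/60 371/100 233/80
301/60 193/50 273/80
179/36 1069/240 10/3

Derivation:
After step 1:
  14/3 13/4 3
  9/2 17/5 3
  11/2 22/5 9/4
  17/3 15/4 4
After step 2:
  149/36 859/240 37/12
  271/60 371/100 233/80
  301/60 193/50 273/80
  179/36 1069/240 10/3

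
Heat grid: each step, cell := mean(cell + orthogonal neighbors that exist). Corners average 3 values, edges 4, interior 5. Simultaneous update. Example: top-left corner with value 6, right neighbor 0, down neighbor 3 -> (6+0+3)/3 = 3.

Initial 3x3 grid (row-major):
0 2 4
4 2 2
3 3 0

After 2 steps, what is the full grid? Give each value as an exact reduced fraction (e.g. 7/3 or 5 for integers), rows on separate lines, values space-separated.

Answer: 25/12 139/60 20/9
611/240 217/100 67/30
91/36 12/5 17/9

Derivation:
After step 1:
  2 2 8/3
  9/4 13/5 2
  10/3 2 5/3
After step 2:
  25/12 139/60 20/9
  611/240 217/100 67/30
  91/36 12/5 17/9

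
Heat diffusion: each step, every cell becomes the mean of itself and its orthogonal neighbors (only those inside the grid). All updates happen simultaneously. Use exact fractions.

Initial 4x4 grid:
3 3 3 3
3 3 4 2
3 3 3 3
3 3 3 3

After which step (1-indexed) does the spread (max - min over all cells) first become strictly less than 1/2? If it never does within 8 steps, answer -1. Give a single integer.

Step 1: max=13/4, min=8/3, spread=7/12
Step 2: max=313/100, min=137/48, spread=331/1200
  -> spread < 1/2 first at step 2
Step 3: max=1233/400, min=317/108, spread=1591/10800
Step 4: max=8797/2880, min=640273/216000, spread=9751/108000
Step 5: max=43867/14400, min=6438017/2160000, spread=142033/2160000
Step 6: max=5469869/1800000, min=58124527/19440000, spread=4750291/97200000
Step 7: max=590401733/194400000, min=5822814929/1944000000, spread=9022489/216000000
Step 8: max=1964936447/648000000, min=52467638839/17496000000, spread=58564523/1749600000

Answer: 2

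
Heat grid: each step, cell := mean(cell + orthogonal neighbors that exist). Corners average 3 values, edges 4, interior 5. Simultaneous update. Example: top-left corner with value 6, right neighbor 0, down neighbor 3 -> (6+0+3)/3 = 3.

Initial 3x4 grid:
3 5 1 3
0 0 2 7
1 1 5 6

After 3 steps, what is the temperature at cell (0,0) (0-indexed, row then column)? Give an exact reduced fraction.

Step 1: cell (0,0) = 8/3
Step 2: cell (0,0) = 71/36
Step 3: cell (0,0) = 1039/540
Full grid after step 3:
  1039/540 8213/3600 2687/900 781/216
  5863/3600 12803/6000 18913/6000 28201/7200
  3241/2160 15301/7200 7907/2400 601/144

Answer: 1039/540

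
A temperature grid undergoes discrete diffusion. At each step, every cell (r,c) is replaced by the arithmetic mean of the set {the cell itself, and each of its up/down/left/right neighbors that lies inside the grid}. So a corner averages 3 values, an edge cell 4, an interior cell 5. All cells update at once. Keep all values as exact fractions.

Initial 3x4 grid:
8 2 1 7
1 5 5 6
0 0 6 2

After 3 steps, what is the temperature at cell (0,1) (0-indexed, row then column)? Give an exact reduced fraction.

Step 1: cell (0,1) = 4
Step 2: cell (0,1) = 841/240
Step 3: cell (0,1) = 26947/7200
Full grid after step 3:
  7021/2160 26947/7200 28927/7200 9691/2160
  7159/2400 6237/2000 24161/6000 976/225
  2503/1080 10561/3600 1597/450 1157/270

Answer: 26947/7200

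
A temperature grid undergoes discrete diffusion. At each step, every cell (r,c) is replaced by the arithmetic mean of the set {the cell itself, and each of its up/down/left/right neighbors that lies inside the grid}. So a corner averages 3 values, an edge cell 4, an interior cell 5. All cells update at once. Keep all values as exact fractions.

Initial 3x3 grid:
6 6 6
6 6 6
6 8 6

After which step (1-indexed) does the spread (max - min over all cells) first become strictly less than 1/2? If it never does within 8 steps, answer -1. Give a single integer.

Step 1: max=20/3, min=6, spread=2/3
Step 2: max=787/120, min=6, spread=67/120
Step 3: max=6917/1080, min=607/100, spread=1807/5400
  -> spread < 1/2 first at step 3
Step 4: max=2749963/432000, min=16561/2700, spread=33401/144000
Step 5: max=24557933/3888000, min=1663391/270000, spread=3025513/19440000
Step 6: max=9796126867/1555200000, min=89155949/14400000, spread=53531/497664
Step 7: max=585904925849/93312000000, min=24119116051/3888000000, spread=450953/5971968
Step 8: max=35101223560603/5598720000000, min=2900368610519/466560000000, spread=3799043/71663616

Answer: 3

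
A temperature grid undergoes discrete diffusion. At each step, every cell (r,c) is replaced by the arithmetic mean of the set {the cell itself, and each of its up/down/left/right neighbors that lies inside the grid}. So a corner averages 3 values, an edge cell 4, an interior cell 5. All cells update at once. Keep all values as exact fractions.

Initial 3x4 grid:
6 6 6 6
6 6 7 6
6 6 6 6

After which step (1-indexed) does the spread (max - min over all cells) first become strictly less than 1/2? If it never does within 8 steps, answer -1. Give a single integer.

Step 1: max=25/4, min=6, spread=1/4
  -> spread < 1/2 first at step 1
Step 2: max=623/100, min=6, spread=23/100
Step 3: max=29611/4800, min=2413/400, spread=131/960
Step 4: max=265751/43200, min=43591/7200, spread=841/8640
Step 5: max=106222051/17280000, min=8733373/1440000, spread=56863/691200
Step 6: max=954654341/155520000, min=78749543/12960000, spread=386393/6220800
Step 7: max=381641723131/62208000000, min=31524358813/5184000000, spread=26795339/497664000
Step 8: max=22878695714129/3732480000000, min=1893326149667/311040000000, spread=254051069/5971968000

Answer: 1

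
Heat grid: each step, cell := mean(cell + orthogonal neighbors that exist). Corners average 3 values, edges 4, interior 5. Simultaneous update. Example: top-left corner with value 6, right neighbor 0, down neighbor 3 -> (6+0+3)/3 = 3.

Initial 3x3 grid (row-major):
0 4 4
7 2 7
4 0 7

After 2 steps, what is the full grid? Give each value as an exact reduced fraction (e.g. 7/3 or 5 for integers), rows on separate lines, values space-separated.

Answer: 113/36 91/24 25/6
175/48 18/5 14/3
61/18 187/48 155/36

Derivation:
After step 1:
  11/3 5/2 5
  13/4 4 5
  11/3 13/4 14/3
After step 2:
  113/36 91/24 25/6
  175/48 18/5 14/3
  61/18 187/48 155/36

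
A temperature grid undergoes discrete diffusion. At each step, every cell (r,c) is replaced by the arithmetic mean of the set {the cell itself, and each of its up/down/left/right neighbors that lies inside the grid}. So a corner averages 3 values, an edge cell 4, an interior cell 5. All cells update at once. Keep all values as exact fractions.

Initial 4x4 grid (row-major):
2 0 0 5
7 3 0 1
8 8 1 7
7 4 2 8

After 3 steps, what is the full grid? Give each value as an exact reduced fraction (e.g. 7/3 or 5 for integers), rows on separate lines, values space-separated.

Answer: 152/45 2959/1200 2507/1200 37/18
5069/1200 1767/500 263/100 3457/1200
3959/720 13501/3000 11837/3000 13367/3600
6229/1080 941/180 992/225 4793/1080

Derivation:
After step 1:
  3 5/4 5/4 2
  5 18/5 1 13/4
  15/2 24/5 18/5 17/4
  19/3 21/4 15/4 17/3
After step 2:
  37/12 91/40 11/8 13/6
  191/40 313/100 127/50 21/8
  709/120 99/20 87/25 503/120
  229/36 151/30 137/30 41/9
After step 3:
  152/45 2959/1200 2507/1200 37/18
  5069/1200 1767/500 263/100 3457/1200
  3959/720 13501/3000 11837/3000 13367/3600
  6229/1080 941/180 992/225 4793/1080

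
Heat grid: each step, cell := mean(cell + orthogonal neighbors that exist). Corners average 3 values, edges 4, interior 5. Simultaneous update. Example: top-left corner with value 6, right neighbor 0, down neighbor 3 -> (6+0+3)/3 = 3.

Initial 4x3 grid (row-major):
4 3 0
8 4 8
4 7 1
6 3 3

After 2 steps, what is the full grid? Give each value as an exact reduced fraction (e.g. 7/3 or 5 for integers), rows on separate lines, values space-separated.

Answer: 17/4 209/48 29/9
89/16 104/25 53/12
1163/240 511/100 53/15
46/9 913/240 71/18

Derivation:
After step 1:
  5 11/4 11/3
  5 6 13/4
  25/4 19/5 19/4
  13/3 19/4 7/3
After step 2:
  17/4 209/48 29/9
  89/16 104/25 53/12
  1163/240 511/100 53/15
  46/9 913/240 71/18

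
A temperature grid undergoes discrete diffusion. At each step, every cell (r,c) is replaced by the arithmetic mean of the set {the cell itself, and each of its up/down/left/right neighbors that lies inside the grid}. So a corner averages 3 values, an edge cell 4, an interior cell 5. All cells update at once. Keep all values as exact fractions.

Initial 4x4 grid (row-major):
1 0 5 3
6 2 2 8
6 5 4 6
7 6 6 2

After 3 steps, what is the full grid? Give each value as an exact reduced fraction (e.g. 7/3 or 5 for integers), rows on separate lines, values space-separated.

Answer: 1285/432 5477/1800 6287/1800 9017/2160
27263/7200 22067/6000 971/240 31643/7200
35807/7200 28151/6000 27511/6000 33979/7200
11981/2160 9563/1800 8821/1800 10381/2160

Derivation:
After step 1:
  7/3 2 5/2 16/3
  15/4 3 21/5 19/4
  6 23/5 23/5 5
  19/3 6 9/2 14/3
After step 2:
  97/36 59/24 421/120 151/36
  181/48 351/100 381/100 1157/240
  1241/240 121/25 229/50 1141/240
  55/9 643/120 593/120 85/18
After step 3:
  1285/432 5477/1800 6287/1800 9017/2160
  27263/7200 22067/6000 971/240 31643/7200
  35807/7200 28151/6000 27511/6000 33979/7200
  11981/2160 9563/1800 8821/1800 10381/2160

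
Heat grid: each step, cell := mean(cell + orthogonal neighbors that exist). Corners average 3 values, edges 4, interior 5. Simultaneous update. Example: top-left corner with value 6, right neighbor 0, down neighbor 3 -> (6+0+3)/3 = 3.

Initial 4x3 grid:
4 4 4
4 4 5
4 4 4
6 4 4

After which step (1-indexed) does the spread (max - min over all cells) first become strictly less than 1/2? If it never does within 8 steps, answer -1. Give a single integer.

Answer: 3

Derivation:
Step 1: max=14/3, min=4, spread=2/3
Step 2: max=41/9, min=4, spread=5/9
Step 3: max=473/108, min=1477/360, spread=299/1080
  -> spread < 1/2 first at step 3
Step 4: max=281977/64800, min=44447/10800, spread=3059/12960
Step 5: max=16730333/3888000, min=13431859/3240000, spread=3060511/19440000
Step 6: max=1000275727/233280000, min=20218349/4860000, spread=1191799/9331200
Step 7: max=59760596693/13996800000, min=48628533079/11664000000, spread=7031784991/69984000000
Step 8: max=3577879154287/839808000000, min=2924416782011/699840000000, spread=342895079369/4199040000000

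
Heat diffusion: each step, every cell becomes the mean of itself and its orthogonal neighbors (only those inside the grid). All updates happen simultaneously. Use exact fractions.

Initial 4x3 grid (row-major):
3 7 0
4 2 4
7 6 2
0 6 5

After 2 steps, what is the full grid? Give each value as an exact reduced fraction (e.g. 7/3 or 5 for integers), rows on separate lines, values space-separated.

Answer: 35/9 239/60 26/9
1051/240 91/25 871/240
1031/240 439/100 911/240
77/18 1051/240 77/18

Derivation:
After step 1:
  14/3 3 11/3
  4 23/5 2
  17/4 23/5 17/4
  13/3 17/4 13/3
After step 2:
  35/9 239/60 26/9
  1051/240 91/25 871/240
  1031/240 439/100 911/240
  77/18 1051/240 77/18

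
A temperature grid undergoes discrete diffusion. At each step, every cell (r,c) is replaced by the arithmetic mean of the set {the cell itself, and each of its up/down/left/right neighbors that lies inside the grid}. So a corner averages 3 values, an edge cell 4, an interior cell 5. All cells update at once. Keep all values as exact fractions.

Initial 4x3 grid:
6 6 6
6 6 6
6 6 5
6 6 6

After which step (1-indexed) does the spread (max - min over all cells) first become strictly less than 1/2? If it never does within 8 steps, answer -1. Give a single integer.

Step 1: max=6, min=17/3, spread=1/3
  -> spread < 1/2 first at step 1
Step 2: max=6, min=689/120, spread=31/120
Step 3: max=6, min=6269/1080, spread=211/1080
Step 4: max=10753/1800, min=631103/108000, spread=14077/108000
Step 5: max=644317/108000, min=5691593/972000, spread=5363/48600
Step 6: max=357131/60000, min=171219191/29160000, spread=93859/1166400
Step 7: max=577863533/97200000, min=10287325519/1749600000, spread=4568723/69984000
Step 8: max=17314381111/2916000000, min=618075564371/104976000000, spread=8387449/167961600

Answer: 1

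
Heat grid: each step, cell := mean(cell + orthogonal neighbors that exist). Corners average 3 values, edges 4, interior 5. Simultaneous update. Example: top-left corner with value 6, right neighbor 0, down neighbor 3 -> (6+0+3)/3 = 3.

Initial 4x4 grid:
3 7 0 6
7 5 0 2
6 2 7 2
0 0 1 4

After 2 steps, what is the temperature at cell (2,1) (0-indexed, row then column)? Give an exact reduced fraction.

Step 1: cell (2,1) = 4
Step 2: cell (2,1) = 151/50
Full grid after step 2:
  44/9 253/60 187/60 101/36
  283/60 4 303/100 703/240
  15/4 151/50 319/100 659/240
  13/6 39/16 509/240 109/36

Answer: 151/50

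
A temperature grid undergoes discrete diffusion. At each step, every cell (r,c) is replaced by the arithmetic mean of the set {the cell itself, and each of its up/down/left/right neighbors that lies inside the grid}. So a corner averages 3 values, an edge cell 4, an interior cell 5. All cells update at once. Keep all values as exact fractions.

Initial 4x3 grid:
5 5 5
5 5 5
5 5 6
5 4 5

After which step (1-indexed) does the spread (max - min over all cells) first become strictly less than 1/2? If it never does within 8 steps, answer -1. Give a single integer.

Step 1: max=21/4, min=14/3, spread=7/12
Step 2: max=41/8, min=173/36, spread=23/72
  -> spread < 1/2 first at step 2
Step 3: max=1223/240, min=2099/432, spread=32/135
Step 4: max=10943/2160, min=25409/5184, spread=4271/25920
Step 5: max=327593/64800, min=7663487/1555200, spread=39749/311040
Step 6: max=9810041/1944000, min=461484853/93312000, spread=1879423/18662400
Step 7: max=293795117/58320000, min=27760396607/5598720000, spread=3551477/44789760
Step 8: max=35205618131/6998400000, min=1668708874813/335923200000, spread=846431819/13436928000

Answer: 2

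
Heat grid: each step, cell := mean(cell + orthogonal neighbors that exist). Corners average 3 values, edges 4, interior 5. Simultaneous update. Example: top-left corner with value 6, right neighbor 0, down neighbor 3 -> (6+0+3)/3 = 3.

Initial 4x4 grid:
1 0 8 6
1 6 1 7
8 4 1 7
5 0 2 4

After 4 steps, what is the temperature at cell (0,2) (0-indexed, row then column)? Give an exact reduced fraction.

Answer: 17043/4000

Derivation:
Step 1: cell (0,2) = 15/4
Step 2: cell (0,2) = 191/40
Step 3: cell (0,2) = 331/80
Step 4: cell (0,2) = 17043/4000
Full grid after step 4:
  13033/4050 73801/21600 17043/4000 10097/2160
  14027/4320 161761/45000 119797/30000 41333/9000
  384667/108000 623/180 341689/90000 109177/27000
  57203/16200 376627/108000 374503/108000 120877/32400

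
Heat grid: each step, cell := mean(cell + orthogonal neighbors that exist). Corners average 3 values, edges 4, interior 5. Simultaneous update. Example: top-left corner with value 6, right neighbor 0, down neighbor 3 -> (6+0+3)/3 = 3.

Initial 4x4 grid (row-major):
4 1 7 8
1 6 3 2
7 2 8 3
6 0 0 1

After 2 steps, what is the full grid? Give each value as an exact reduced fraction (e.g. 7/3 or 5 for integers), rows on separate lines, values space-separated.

Answer: 11/3 277/80 1207/240 173/36
131/40 107/25 79/20 551/120
523/120 82/25 15/4 361/120
31/9 791/240 527/240 85/36

Derivation:
After step 1:
  2 9/2 19/4 17/3
  9/2 13/5 26/5 4
  4 23/5 16/5 7/2
  13/3 2 9/4 4/3
After step 2:
  11/3 277/80 1207/240 173/36
  131/40 107/25 79/20 551/120
  523/120 82/25 15/4 361/120
  31/9 791/240 527/240 85/36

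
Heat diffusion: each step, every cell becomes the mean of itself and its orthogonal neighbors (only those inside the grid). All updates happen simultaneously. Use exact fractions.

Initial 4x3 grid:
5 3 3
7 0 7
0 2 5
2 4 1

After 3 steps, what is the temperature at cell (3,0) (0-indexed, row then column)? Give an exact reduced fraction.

Answer: 109/45

Derivation:
Step 1: cell (3,0) = 2
Step 2: cell (3,0) = 7/3
Step 3: cell (3,0) = 109/45
Full grid after step 3:
  1343/360 10271/2880 8273/2160
  1537/480 527/150 1249/360
  1369/480 1709/600 2381/720
  109/45 1561/576 6347/2160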